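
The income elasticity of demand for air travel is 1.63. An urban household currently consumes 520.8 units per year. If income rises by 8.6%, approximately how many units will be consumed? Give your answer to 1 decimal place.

%ΔQ ≈ η × %ΔI = 1.63 × 8.6% = 14.018%.
New Q ≈ 520.8 × (1 + 0.14018) = 593.8.

593.8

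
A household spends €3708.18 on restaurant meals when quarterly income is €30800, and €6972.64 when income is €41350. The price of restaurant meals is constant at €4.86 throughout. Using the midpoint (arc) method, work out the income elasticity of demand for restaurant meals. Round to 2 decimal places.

With a constant price, Q₁ = 3708.18/4.86 = 763.000 and Q₂ = 6972.64/4.86 = 1434.700 (equivalently, work directly with expenditure since P cancels).
Midpoint %ΔQ = (6972.64 − 3708.18)/5340.41 = 0.61128; midpoint %ΔI = (41350 − 30800)/36075 = 0.29245.
η = 0.61128 / 0.29245 = 2.09.

2.09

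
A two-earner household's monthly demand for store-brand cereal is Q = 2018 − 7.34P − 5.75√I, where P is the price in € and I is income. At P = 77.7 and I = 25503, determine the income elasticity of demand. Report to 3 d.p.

At P = 77.7, I = 25503: Q = 529.427.
Holding P constant, ∂Q/∂I = -5.75/(2√I) = -0.0180029.
η_I = (∂Q/∂I)·(I/Q) = -0.0180029 × (25503/529.427) = -0.867.

-0.867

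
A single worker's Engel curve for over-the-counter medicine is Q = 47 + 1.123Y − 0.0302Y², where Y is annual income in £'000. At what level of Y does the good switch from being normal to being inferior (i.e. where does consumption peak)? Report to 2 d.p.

dQ/dY = 1.123 − 0.0604Y.
The good is inferior where dQ/dY < 0. Setting dQ/dY = 0 gives Y = 1.123 / 0.0604 = 18.59.

18.59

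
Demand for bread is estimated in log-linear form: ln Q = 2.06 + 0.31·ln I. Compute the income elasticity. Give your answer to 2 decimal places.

In a log-linear demand, the coefficient on ln I is the income elasticity.
So η = 0.31.

0.31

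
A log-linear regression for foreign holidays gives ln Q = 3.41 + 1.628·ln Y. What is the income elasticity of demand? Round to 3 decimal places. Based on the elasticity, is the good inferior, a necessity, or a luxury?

1.628 (luxury)

In a log-linear demand, the coefficient on ln Y is the income elasticity.
So η = 1.628.
η > 1 ⇒ luxury.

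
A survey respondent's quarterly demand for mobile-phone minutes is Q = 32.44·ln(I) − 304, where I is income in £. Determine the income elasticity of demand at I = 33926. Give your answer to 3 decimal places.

0.943

At I = 33926: Q = 34.412.
dQ/dI = 32.44/I = 0.000956199 at this income.
η = (dQ/dI)·(I/Q) = 0.000956199 × (33926/34.412) = 0.943.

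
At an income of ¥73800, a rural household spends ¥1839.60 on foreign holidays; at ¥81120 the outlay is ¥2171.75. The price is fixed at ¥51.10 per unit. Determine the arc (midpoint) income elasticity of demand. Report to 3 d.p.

With a constant price, Q₁ = 1839.60/51.10 = 36.000 and Q₂ = 2171.75/51.10 = 42.500 (equivalently, work directly with expenditure since P cancels).
Midpoint %ΔQ = (2171.75 − 1839.60)/2005.68 = 0.16561; midpoint %ΔI = (81120 − 73800)/77460 = 0.09450.
η = 0.16561 / 0.09450 = 1.752.

1.752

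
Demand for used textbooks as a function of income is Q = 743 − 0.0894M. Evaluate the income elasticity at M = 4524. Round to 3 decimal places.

-1.195

At M = 4524: Q = 338.554.
dQ/dM = −0.0894.
η = (dQ/dM)·(M/Q) = -0.0894 × (4524/338.554) = -1.195.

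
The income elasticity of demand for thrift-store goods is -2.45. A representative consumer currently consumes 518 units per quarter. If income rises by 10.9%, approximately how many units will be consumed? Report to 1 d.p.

%ΔQ ≈ η × %ΔI = -2.45 × 10.9% = -26.705%.
New Q ≈ 518 × (1 − 0.26705) = 379.7.

379.7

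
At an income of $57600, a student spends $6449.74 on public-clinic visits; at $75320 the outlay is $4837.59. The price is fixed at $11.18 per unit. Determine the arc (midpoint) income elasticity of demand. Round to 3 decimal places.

With a constant price, Q₁ = 6449.74/11.18 = 576.900 and Q₂ = 4837.59/11.18 = 432.700 (equivalently, work directly with expenditure since P cancels).
Midpoint %ΔQ = (4837.59 − 6449.74)/5643.67 = -0.28566; midpoint %ΔI = (75320 − 57600)/66460 = 0.26663.
η = -0.28566 / 0.26663 = -1.071.

-1.071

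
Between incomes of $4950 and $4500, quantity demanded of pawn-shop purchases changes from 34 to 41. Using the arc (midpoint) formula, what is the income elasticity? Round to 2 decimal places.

ΔQ = 41 − 34 = 7; midpoint Q̄ = (34 + 41)/2 = 37.5.
ΔI = 4500 − 4950 = -450; midpoint Ī = (4950 + 4500)/2 = 4725.
η = (ΔQ/Q̄) ÷ (ΔI/Ī) = (7/37.5) ÷ (-450/4725) = -1.96.

-1.96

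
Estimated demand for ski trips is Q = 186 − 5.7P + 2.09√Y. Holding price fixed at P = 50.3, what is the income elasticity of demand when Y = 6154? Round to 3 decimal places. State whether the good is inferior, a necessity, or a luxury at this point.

1.296 (luxury)

At P = 50.3, Y = 6154: Q = 63.245.
Holding P constant, ∂Q/∂Y = 2.09/(2√Y) = 0.013321.
η_Y = (∂Q/∂Y)·(Y/Q) = 0.013321 × (6154/63.245) = 1.296.
Since η > 1, this is a luxury.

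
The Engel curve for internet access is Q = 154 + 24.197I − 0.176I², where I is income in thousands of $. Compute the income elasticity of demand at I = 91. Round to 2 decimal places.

At I = 91: Q = 898.4710.
dQ/dI = 24.197 − 0.352I = -7.83500.
η = (dQ/dI)·(I/Q) = -7.83500 × (91/898.4710) = -0.79.

-0.79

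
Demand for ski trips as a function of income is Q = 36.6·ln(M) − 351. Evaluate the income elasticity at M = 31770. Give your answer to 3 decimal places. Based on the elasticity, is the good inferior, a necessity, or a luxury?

At M = 31770: Q = 28.406.
dQ/dM = 36.6/M = 0.00115203 at this income.
η = (dQ/dM)·(M/Q) = 0.00115203 × (31770/28.406) = 1.288.
Since η > 1, the good is a luxury.

1.288 (luxury)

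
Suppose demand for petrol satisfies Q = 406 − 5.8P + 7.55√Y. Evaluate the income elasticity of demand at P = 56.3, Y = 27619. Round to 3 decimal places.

At P = 56.3, Y = 27619: Q = 1334.192.
Holding P constant, ∂Q/∂Y = 7.55/(2√Y) = 0.022715.
η_Y = (∂Q/∂Y)·(Y/Q) = 0.022715 × (27619/1334.192) = 0.470.

0.470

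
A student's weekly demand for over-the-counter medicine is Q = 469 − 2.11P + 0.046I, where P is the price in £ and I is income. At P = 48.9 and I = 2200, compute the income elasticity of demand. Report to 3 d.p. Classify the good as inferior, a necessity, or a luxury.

At P = 48.9, I = 2200: Q = 467.021.
Holding P constant, ∂Q/∂I = 0.046.
η_I = (∂Q/∂I)·(I/Q) = 0.046 × (2200/467.021) = 0.217.
Since 0 < η < 1, this is a necessity.

0.217 (necessity)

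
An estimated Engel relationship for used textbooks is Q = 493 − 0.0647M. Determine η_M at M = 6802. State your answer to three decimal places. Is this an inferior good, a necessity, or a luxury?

-8.318 (inferior good)

At M = 6802: Q = 52.911.
dQ/dM = −0.0647.
η = (dQ/dM)·(M/Q) = -0.0647 × (6802/52.911) = -8.318.
Since η < 0, the good is an inferior good.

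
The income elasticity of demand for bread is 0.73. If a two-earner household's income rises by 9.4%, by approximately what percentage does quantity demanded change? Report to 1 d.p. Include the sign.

6.9%

%ΔQ ≈ η × %ΔI = 0.73 × 9.4% = 6.9%.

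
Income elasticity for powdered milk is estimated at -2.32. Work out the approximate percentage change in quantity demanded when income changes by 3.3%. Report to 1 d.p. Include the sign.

-7.7%

%ΔQ ≈ η × %ΔI = -2.32 × 3.3% = -7.7%.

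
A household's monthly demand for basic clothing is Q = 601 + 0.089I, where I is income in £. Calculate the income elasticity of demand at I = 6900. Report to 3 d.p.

At I = 6900: Q = 1215.100.
dQ/dI = 0.089.
η = (dQ/dI)·(I/Q) = 0.089 × (6900/1215.100) = 0.505.

0.505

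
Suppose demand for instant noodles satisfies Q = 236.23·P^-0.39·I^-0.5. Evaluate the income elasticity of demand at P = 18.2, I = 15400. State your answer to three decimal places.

-0.500

For a multiplicative demand Q = A·P^α·I^β, the income elasticity is β everywhere.
Here β = -0.5, so η = -0.500.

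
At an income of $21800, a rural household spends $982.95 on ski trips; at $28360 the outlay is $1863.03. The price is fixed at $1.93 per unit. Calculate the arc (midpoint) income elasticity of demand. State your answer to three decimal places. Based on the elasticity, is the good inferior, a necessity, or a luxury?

2.365 (luxury)

With a constant price, Q₁ = 982.95/1.93 = 509.301 and Q₂ = 1863.03/1.93 = 965.301 (equivalently, work directly with expenditure since P cancels).
Midpoint %ΔQ = (1863.03 − 982.95)/1422.99 = 0.61847; midpoint %ΔI = (28360 − 21800)/25080 = 0.26156.
η = 0.61847 / 0.26156 = 2.365.
η > 1 ⇒ luxury.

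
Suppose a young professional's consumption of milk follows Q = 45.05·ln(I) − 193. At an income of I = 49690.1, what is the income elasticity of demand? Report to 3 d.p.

At I = 49690.1: Q = 294.151.
dQ/dI = 45.05/I = 0.000906619 at this income.
η = (dQ/dI)·(I/Q) = 0.000906619 × (49690.1/294.151) = 0.153.

0.153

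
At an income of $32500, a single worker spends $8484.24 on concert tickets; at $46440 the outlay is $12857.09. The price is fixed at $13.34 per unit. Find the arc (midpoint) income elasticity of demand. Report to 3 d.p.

1.160

With a constant price, Q₁ = 8484.24/13.34 = 636.000 and Q₂ = 12857.09/13.34 = 963.800 (equivalently, work directly with expenditure since P cancels).
Midpoint %ΔQ = (12857.09 − 8484.24)/10670.67 = 0.40980; midpoint %ΔI = (46440 − 32500)/39470 = 0.35318.
η = 0.40980 / 0.35318 = 1.160.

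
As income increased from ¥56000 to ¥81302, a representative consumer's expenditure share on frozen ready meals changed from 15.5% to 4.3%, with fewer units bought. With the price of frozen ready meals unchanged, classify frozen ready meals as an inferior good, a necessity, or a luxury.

inferior good

Quantity demanded falls as income rises, so η < 0.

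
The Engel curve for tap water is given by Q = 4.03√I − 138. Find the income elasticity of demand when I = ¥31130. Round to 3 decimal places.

At I = 31130: Q = 573.041.
dQ/dI = 4.03/(2√I) = 0.0114205 at this income.
η = (dQ/dI)·(I/Q) = 0.0114205 × (31130/573.041) = 0.620.

0.620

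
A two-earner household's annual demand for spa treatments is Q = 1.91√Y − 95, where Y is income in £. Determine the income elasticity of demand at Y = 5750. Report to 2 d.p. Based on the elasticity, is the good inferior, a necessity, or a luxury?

At Y = 5750: Q = 49.833.
dQ/dY = 1.91/(2√Y) = 0.0125942 at this income.
η = (dQ/dY)·(Y/Q) = 0.0125942 × (5750/49.833) = 1.45.
Since η > 1, the good is a luxury.

1.45 (luxury)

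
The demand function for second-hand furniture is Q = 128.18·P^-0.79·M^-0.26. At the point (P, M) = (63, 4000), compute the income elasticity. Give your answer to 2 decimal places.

For a multiplicative demand Q = A·P^α·M^β, the income elasticity is β everywhere.
Here β = -0.26, so η = -0.26.

-0.26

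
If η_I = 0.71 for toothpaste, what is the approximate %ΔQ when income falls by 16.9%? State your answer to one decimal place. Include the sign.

%ΔQ ≈ η × %ΔI = 0.71 × (-16.9%) = -12.0%.

-12.0%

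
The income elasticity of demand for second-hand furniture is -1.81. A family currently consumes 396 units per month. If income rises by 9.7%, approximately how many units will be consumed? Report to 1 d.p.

%ΔQ ≈ η × %ΔI = -1.81 × 9.7% = -17.557%.
New Q ≈ 396 × (1 − 0.17557) = 326.5.

326.5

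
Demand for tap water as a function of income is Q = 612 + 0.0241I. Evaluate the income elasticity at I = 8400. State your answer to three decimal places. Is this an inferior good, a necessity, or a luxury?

At I = 8400: Q = 814.440.
dQ/dI = 0.0241.
η = (dQ/dI)·(I/Q) = 0.0241 × (8400/814.440) = 0.249.
Since 0 < η < 1, the good is a necessity.

0.249 (necessity)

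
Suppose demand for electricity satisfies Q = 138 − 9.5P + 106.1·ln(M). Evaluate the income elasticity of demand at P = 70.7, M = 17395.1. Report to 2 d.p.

At P = 70.7, M = 17395.1: Q = 502.304.
Holding P constant, ∂Q/∂M = 106.1/M = 0.00609942.
η_M = (∂Q/∂M)·(M/Q) = 0.00609942 × (17395.1/502.304) = 0.21.

0.21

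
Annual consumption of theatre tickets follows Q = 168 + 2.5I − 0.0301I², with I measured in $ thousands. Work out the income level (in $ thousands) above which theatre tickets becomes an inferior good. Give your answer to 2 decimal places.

dQ/dI = 2.5 − 0.0602I.
The good is inferior where dQ/dI < 0. Setting dQ/dI = 0 gives I = 2.5 / 0.0602 = 41.53.

41.53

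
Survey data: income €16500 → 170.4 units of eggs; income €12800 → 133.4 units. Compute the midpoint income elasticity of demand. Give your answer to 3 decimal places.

0.964

ΔQ = 133.4 − 170.4 = -37; midpoint Q̄ = (170.4 + 133.4)/2 = 151.9.
ΔI = 12800 − 16500 = -3700; midpoint Ī = (16500 + 12800)/2 = 14650.
η = (ΔQ/Q̄) ÷ (ΔI/Ī) = (-37/151.9) ÷ (-3700/14650) = 0.964.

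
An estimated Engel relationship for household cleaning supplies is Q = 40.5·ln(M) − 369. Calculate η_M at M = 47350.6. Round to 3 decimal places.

0.605

At M = 47350.6: Q = 66.996.
dQ/dM = 40.5/M = 0.000855322 at this income.
η = (dQ/dM)·(M/Q) = 0.000855322 × (47350.6/66.996) = 0.605.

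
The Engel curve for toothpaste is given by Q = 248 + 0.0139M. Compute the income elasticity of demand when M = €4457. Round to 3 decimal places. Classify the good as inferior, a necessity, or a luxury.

0.200 (necessity)

At M = 4457: Q = 309.952.
dQ/dM = 0.0139.
η = (dQ/dM)·(M/Q) = 0.0139 × (4457/309.952) = 0.200.
Since 0 < η < 1, the good is a necessity.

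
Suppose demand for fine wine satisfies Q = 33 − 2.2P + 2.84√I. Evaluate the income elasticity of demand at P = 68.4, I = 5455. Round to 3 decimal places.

At P = 68.4, I = 5455: Q = 92.277.
Holding P constant, ∂Q/∂I = 2.84/(2√I) = 0.0192261.
η_I = (∂Q/∂I)·(I/Q) = 0.0192261 × (5455/92.277) = 1.137.

1.137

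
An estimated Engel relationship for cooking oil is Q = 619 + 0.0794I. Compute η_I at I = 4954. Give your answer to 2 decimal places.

0.39

At I = 4954: Q = 1012.348.
dQ/dI = 0.0794.
η = (dQ/dI)·(I/Q) = 0.0794 × (4954/1012.348) = 0.39.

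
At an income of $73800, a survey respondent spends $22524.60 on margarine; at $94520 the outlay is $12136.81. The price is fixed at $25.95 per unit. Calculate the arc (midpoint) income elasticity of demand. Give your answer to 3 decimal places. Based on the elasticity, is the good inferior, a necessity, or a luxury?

With a constant price, Q₁ = 22524.60/25.95 = 868.000 and Q₂ = 12136.81/25.95 = 467.700 (equivalently, work directly with expenditure since P cancels).
Midpoint %ΔQ = (12136.81 − 22524.60)/17330.70 = -0.59939; midpoint %ΔI = (94520 − 73800)/84160 = 0.24620.
η = -0.59939 / 0.24620 = -2.435.
η < 0 ⇒ inferior good.

-2.435 (inferior good)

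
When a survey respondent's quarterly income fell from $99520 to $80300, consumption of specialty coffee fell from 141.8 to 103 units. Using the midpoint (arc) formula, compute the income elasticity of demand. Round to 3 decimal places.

1.483

ΔQ = 103 − 141.8 = -38.8; midpoint Q̄ = (141.8 + 103)/2 = 122.4.
ΔI = 80300 − 99520 = -19220; midpoint Ī = (99520 + 80300)/2 = 89910.
η = (ΔQ/Q̄) ÷ (ΔI/Ī) = (-38.8/122.4) ÷ (-19220/89910) = 1.483.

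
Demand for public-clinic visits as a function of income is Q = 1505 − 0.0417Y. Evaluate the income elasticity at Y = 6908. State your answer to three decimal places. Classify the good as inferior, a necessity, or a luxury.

-0.237 (inferior good)

At Y = 6908: Q = 1216.936.
dQ/dY = −0.0417.
η = (dQ/dY)·(Y/Q) = -0.0417 × (6908/1216.936) = -0.237.
Since η < 0, the good is an inferior good.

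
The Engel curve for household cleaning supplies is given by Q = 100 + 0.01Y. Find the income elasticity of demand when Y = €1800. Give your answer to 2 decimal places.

At Y = 1800: Q = 118.000.
dQ/dY = 0.01.
η = (dQ/dY)·(Y/Q) = 0.01 × (1800/118.000) = 0.15.

0.15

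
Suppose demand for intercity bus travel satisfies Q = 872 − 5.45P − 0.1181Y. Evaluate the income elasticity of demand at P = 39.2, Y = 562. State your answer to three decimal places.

At P = 39.2, Y = 562: Q = 591.988.
Holding P constant, ∂Q/∂Y = −0.1181.
η_Y = (∂Q/∂Y)·(Y/Q) = -0.1181 × (562/591.988) = -0.112.

-0.112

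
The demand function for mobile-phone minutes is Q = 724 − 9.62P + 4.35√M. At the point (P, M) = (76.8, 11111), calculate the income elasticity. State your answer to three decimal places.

0.517

At P = 76.8, M = 11111: Q = 443.712.
Holding P constant, ∂Q/∂M = 4.35/(2√M) = 0.020634.
η_M = (∂Q/∂M)·(M/Q) = 0.020634 × (11111/443.712) = 0.517.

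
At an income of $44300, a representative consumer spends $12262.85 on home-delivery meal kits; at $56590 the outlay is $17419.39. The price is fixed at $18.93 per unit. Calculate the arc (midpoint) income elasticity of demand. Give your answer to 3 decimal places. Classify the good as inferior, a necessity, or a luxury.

1.426 (luxury)

With a constant price, Q₁ = 12262.85/18.93 = 647.800 and Q₂ = 17419.39/18.93 = 920.200 (equivalently, work directly with expenditure since P cancels).
Midpoint %ΔQ = (17419.39 − 12262.85)/14841.12 = 0.34745; midpoint %ΔI = (56590 − 44300)/50445 = 0.24363.
η = 0.34745 / 0.24363 = 1.426.
η > 1 ⇒ luxury.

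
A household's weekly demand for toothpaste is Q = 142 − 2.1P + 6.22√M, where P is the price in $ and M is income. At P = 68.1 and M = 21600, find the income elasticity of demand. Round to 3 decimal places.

0.501

At P = 68.1, M = 21600: Q = 913.140.
Holding P constant, ∂Q/∂M = 6.22/(2√M) = 0.0211609.
η_M = (∂Q/∂M)·(M/Q) = 0.0211609 × (21600/913.140) = 0.501.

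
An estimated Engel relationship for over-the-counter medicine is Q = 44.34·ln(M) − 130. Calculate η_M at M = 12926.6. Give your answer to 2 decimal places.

0.15

At M = 12926.6: Q = 289.769.
dQ/dM = 44.34/M = 0.00343014 at this income.
η = (dQ/dM)·(M/Q) = 0.00343014 × (12926.6/289.769) = 0.15.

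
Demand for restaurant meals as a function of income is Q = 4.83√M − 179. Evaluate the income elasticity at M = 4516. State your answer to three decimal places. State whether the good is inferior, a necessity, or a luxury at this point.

At M = 4516: Q = 145.582.
dQ/dM = 4.83/(2√M) = 0.0359369 at this income.
η = (dQ/dM)·(M/Q) = 0.0359369 × (4516/145.582) = 1.115.
Since η > 1, the good is a luxury.

1.115 (luxury)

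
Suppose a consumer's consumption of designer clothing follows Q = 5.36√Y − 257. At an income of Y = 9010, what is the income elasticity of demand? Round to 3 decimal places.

At Y = 9010: Q = 251.777.
dQ/dY = 5.36/(2√Y) = 0.028234 at this income.
η = (dQ/dY)·(Y/Q) = 0.028234 × (9010/251.777) = 1.010.

1.010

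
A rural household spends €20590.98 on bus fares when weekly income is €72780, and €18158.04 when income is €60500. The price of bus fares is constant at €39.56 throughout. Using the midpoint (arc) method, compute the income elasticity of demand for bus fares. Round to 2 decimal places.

0.68

With a constant price, Q₁ = 20590.98/39.56 = 520.500 and Q₂ = 18158.04/39.56 = 459.000 (equivalently, work directly with expenditure since P cancels).
Midpoint %ΔQ = (18158.04 − 20590.98)/19374.51 = -0.12557; midpoint %ΔI = (60500 − 72780)/66640 = -0.18427.
η = -0.12557 / -0.18427 = 0.68.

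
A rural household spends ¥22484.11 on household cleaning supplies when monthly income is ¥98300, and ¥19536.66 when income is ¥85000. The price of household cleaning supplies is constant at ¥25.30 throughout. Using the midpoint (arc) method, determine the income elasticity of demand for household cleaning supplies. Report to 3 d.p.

0.967

With a constant price, Q₁ = 22484.11/25.30 = 888.700 and Q₂ = 19536.66/25.30 = 772.200 (equivalently, work directly with expenditure since P cancels).
Midpoint %ΔQ = (19536.66 − 22484.11)/21010.39 = -0.14029; midpoint %ΔI = (85000 − 98300)/91650 = -0.14512.
η = -0.14029 / -0.14512 = 0.967.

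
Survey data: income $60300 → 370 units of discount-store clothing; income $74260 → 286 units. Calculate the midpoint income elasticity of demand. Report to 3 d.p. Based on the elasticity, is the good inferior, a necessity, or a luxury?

ΔQ = 286 − 370 = -84; midpoint Q̄ = (370 + 286)/2 = 328.
ΔI = 74260 − 60300 = 13960; midpoint Ī = (60300 + 74260)/2 = 67280.
η = (ΔQ/Q̄) ÷ (ΔI/Ī) = (-84/328) ÷ (13960/67280) = -1.234.
η < 0 ⇒ inferior good.

-1.234 (inferior good)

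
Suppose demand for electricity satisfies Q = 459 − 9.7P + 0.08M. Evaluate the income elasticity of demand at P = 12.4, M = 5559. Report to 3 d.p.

0.568

At P = 12.4, M = 5559: Q = 783.440.
Holding P constant, ∂Q/∂M = 0.08.
η_M = (∂Q/∂M)·(M/Q) = 0.08 × (5559/783.440) = 0.568.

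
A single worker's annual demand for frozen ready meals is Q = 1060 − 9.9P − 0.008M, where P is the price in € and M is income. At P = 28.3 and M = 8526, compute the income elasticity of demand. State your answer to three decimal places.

-0.096

At P = 28.3, M = 8526: Q = 711.622.
Holding P constant, ∂Q/∂M = −0.008.
η_M = (∂Q/∂M)·(M/Q) = -0.008 × (8526/711.622) = -0.096.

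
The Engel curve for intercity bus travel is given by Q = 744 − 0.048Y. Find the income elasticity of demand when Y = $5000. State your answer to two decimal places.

-0.48

At Y = 5000: Q = 504.000.
dQ/dY = −0.048.
η = (dQ/dY)·(Y/Q) = -0.048 × (5000/504.000) = -0.48.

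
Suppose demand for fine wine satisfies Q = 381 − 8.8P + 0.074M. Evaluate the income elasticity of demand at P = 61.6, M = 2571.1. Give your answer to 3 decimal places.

At P = 61.6, M = 2571.1: Q = 29.181.
Holding P constant, ∂Q/∂M = 0.074.
η_M = (∂Q/∂M)·(M/Q) = 0.074 × (2571.1/29.181) = 6.520.

6.520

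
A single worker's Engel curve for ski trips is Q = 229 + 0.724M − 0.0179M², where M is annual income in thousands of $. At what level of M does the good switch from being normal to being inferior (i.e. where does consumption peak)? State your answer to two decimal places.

dQ/dM = 0.724 − 0.0358M.
The good is inferior where dQ/dM < 0. Setting dQ/dM = 0 gives M = 0.724 / 0.0358 = 20.22.

20.22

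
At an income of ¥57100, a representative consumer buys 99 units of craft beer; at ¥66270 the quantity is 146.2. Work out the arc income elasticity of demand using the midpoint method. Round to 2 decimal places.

ΔQ = 146.2 − 99 = 47.2; midpoint Q̄ = (99 + 146.2)/2 = 122.6.
ΔI = 66270 − 57100 = 9170; midpoint Ī = (57100 + 66270)/2 = 61685.
η = (ΔQ/Q̄) ÷ (ΔI/Ī) = (47.2/122.6) ÷ (9170/61685) = 2.59.

2.59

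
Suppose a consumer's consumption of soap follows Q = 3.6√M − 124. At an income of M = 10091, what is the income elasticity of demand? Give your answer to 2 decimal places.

At M = 10091: Q = 237.634.
dQ/dM = 3.6/(2√M) = 0.0179187 at this income.
η = (dQ/dM)·(M/Q) = 0.0179187 × (10091/237.634) = 0.76.

0.76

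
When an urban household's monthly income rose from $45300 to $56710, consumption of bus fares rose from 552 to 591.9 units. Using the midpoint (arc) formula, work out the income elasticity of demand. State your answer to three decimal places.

ΔQ = 591.9 − 552 = 39.9; midpoint Q̄ = (552 + 591.9)/2 = 571.95.
ΔI = 56710 − 45300 = 11410; midpoint Ī = (45300 + 56710)/2 = 51005.
η = (ΔQ/Q̄) ÷ (ΔI/Ī) = (39.9/571.95) ÷ (11410/51005) = 0.312.

0.312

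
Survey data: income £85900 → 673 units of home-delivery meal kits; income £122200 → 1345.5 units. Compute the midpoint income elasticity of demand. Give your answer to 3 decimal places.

1.910

ΔQ = 1345.5 − 673 = 672.5; midpoint Q̄ = (673 + 1345.5)/2 = 1009.25.
ΔI = 122200 − 85900 = 36300; midpoint Ī = (85900 + 122200)/2 = 104050.
η = (ΔQ/Q̄) ÷ (ΔI/Ī) = (672.5/1009.25) ÷ (36300/104050) = 1.910.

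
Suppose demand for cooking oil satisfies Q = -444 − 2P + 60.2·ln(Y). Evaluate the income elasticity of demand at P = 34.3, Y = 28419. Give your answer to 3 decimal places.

0.575

At P = 34.3, Y = 28419: Q = 104.740.
Holding P constant, ∂Q/∂Y = 60.2/Y = 0.0021183.
η_Y = (∂Q/∂Y)·(Y/Q) = 0.0021183 × (28419/104.740) = 0.575.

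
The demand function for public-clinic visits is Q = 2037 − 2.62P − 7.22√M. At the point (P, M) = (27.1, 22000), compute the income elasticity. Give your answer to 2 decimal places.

At P = 27.1, M = 22000: Q = 895.099.
Holding P constant, ∂Q/∂M = -7.22/(2√M) = -0.0243386.
η_M = (∂Q/∂M)·(M/Q) = -0.0243386 × (22000/895.099) = -0.60.

-0.60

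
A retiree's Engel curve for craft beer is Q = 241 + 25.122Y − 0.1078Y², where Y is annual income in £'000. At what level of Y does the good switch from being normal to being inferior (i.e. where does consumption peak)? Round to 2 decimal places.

116.52

dQ/dY = 25.122 − 0.2156Y.
The good is inferior where dQ/dY < 0. Setting dQ/dY = 0 gives Y = 25.122 / 0.2156 = 116.52.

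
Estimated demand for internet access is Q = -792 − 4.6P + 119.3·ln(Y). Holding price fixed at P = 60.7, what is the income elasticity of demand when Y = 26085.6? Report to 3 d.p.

At P = 60.7, Y = 26085.6: Q = 141.958.
Holding P constant, ∂Q/∂Y = 119.3/Y = 0.0045734.
η_Y = (∂Q/∂Y)·(Y/Q) = 0.0045734 × (26085.6/141.958) = 0.840.

0.840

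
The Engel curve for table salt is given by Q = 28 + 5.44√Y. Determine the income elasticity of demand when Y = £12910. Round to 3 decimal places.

0.478

At Y = 12910: Q = 646.105.
dQ/dY = 5.44/(2√Y) = 0.023939 at this income.
η = (dQ/dY)·(Y/Q) = 0.023939 × (12910/646.105) = 0.478.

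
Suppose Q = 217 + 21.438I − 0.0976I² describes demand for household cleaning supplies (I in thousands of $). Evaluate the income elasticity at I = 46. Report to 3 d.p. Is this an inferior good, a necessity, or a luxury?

0.575 (necessity)

At I = 46: Q = 996.6264.
dQ/dI = 21.438 − 0.1952I = 12.45880.
η = (dQ/dI)·(I/Q) = 12.45880 × (46/996.6264) = 0.575.
0 < η < 1 ⇒ necessity.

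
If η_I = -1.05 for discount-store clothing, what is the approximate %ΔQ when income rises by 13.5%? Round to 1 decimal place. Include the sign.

%ΔQ ≈ η × %ΔI = -1.05 × 13.5% = -14.2%.

-14.2%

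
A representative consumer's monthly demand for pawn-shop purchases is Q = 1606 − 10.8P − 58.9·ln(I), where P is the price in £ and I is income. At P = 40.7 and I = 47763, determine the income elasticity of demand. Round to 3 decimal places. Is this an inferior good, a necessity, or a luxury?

-0.111 (inferior good)

At P = 40.7, I = 47763: Q = 531.851.
Holding P constant, ∂Q/∂I = -58.9/I = -0.00123317.
η_I = (∂Q/∂I)·(I/Q) = -0.00123317 × (47763/531.851) = -0.111.
Since η < 0, this is an inferior good.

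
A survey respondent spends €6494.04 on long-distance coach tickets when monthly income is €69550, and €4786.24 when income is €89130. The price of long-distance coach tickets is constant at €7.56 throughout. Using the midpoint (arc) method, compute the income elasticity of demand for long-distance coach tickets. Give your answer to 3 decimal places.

-1.227

With a constant price, Q₁ = 6494.04/7.56 = 859.000 and Q₂ = 4786.24/7.56 = 633.101 (equivalently, work directly with expenditure since P cancels).
Midpoint %ΔQ = (4786.24 − 6494.04)/5640.14 = -0.30279; midpoint %ΔI = (89130 − 69550)/79340 = 0.24679.
η = -0.30279 / 0.24679 = -1.227.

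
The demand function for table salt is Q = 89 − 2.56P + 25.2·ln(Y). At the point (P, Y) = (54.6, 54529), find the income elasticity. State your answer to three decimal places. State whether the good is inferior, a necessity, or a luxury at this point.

At P = 54.6, Y = 54529: Q = 224.067.
Holding P constant, ∂Q/∂Y = 25.2/Y = 0.000462139.
η_Y = (∂Q/∂Y)·(Y/Q) = 0.000462139 × (54529/224.067) = 0.112.
Since 0 < η < 1, this is a necessity.

0.112 (necessity)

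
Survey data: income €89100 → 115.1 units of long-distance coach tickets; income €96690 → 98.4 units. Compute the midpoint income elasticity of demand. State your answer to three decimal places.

-1.915

ΔQ = 98.4 − 115.1 = -16.7; midpoint Q̄ = (115.1 + 98.4)/2 = 106.75.
ΔI = 96690 − 89100 = 7590; midpoint Ī = (89100 + 96690)/2 = 92895.
η = (ΔQ/Q̄) ÷ (ΔI/Ī) = (-16.7/106.75) ÷ (7590/92895) = -1.915.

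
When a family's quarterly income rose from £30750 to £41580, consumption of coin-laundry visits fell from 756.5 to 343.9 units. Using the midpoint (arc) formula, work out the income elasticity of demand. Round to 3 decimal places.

ΔQ = 343.9 − 756.5 = -412.6; midpoint Q̄ = (756.5 + 343.9)/2 = 550.2.
ΔI = 41580 − 30750 = 10830; midpoint Ī = (30750 + 41580)/2 = 36165.
η = (ΔQ/Q̄) ÷ (ΔI/Ī) = (-412.6/550.2) ÷ (10830/36165) = -2.504.

-2.504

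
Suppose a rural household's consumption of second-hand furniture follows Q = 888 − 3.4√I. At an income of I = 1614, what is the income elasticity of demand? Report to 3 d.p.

At I = 1614: Q = 751.406.
dQ/dI = -3.4/(2√I) = -0.0423153 at this income.
η = (dQ/dI)·(I/Q) = -0.0423153 × (1614/751.406) = -0.091.

-0.091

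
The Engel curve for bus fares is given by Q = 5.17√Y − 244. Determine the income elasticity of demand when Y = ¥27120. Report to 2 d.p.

At Y = 27120: Q = 607.403.
dQ/dY = 5.17/(2√Y) = 0.015697 at this income.
η = (dQ/dY)·(Y/Q) = 0.015697 × (27120/607.403) = 0.70.

0.70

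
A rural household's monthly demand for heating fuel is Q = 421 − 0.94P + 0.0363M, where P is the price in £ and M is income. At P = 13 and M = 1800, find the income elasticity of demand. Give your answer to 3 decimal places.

0.138

At P = 13, M = 1800: Q = 474.120.
Holding P constant, ∂Q/∂M = 0.0363.
η_M = (∂Q/∂M)·(M/Q) = 0.0363 × (1800/474.120) = 0.138.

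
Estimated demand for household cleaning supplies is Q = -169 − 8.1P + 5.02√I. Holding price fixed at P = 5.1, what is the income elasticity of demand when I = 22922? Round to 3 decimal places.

0.691

At P = 5.1, I = 22922: Q = 549.719.
Holding P constant, ∂Q/∂I = 5.02/(2√I) = 0.0165786.
η_I = (∂Q/∂I)·(I/Q) = 0.0165786 × (22922/549.719) = 0.691.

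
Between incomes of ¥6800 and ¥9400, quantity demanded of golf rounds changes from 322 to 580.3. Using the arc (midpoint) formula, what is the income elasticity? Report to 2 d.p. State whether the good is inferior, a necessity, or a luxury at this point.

1.78 (luxury)

ΔQ = 580.3 − 322 = 258.3; midpoint Q̄ = (322 + 580.3)/2 = 451.15.
ΔI = 9400 − 6800 = 2600; midpoint Ī = (6800 + 9400)/2 = 8100.
η = (ΔQ/Q̄) ÷ (ΔI/Ī) = (258.3/451.15) ÷ (2600/8100) = 1.78.
η > 1 ⇒ luxury.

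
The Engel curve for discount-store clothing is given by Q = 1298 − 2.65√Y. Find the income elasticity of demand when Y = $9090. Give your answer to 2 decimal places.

At Y = 9090: Q = 1045.345.
dQ/dY = -2.65/(2√Y) = -0.0138974 at this income.
η = (dQ/dY)·(Y/Q) = -0.0138974 × (9090/1045.345) = -0.12.

-0.12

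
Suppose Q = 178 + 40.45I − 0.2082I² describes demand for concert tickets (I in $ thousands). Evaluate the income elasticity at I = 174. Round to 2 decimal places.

-6.10

At I = 174: Q = 912.8368.
dQ/dI = 40.45 − 0.4164I = -32.00360.
η = (dQ/dI)·(I/Q) = -32.00360 × (174/912.8368) = -6.10.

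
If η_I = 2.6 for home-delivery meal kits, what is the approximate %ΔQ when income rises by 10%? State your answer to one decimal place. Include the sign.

%ΔQ ≈ η × %ΔI = 2.6 × 10% = 26.0%.

26.0%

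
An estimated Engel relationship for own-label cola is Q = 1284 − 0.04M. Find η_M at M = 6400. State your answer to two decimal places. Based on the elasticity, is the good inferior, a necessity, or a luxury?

At M = 6400: Q = 1028.000.
dQ/dM = −0.04.
η = (dQ/dM)·(M/Q) = -0.04 × (6400/1028.000) = -0.25.
Since η < 0, the good is an inferior good.

-0.25 (inferior good)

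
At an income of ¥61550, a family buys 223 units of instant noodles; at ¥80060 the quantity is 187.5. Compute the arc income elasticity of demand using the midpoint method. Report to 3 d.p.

ΔQ = 187.5 − 223 = -35.5; midpoint Q̄ = (223 + 187.5)/2 = 205.25.
ΔI = 80060 − 61550 = 18510; midpoint Ī = (61550 + 80060)/2 = 70805.
η = (ΔQ/Q̄) ÷ (ΔI/Ī) = (-35.5/205.25) ÷ (18510/70805) = -0.662.

-0.662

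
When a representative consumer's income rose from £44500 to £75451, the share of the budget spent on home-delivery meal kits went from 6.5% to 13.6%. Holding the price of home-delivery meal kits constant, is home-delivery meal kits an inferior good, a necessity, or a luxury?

luxury

The budget share rises as income rises, so η > 1.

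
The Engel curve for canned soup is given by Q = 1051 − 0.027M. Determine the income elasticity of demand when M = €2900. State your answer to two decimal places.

At M = 2900: Q = 972.700.
dQ/dM = −0.027.
η = (dQ/dM)·(M/Q) = -0.027 × (2900/972.700) = -0.08.

-0.08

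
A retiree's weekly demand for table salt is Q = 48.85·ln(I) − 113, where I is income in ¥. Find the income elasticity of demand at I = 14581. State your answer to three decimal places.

0.137

At I = 14581: Q = 355.348.
dQ/dI = 48.85/I = 0.00335025 at this income.
η = (dQ/dI)·(I/Q) = 0.00335025 × (14581/355.348) = 0.137.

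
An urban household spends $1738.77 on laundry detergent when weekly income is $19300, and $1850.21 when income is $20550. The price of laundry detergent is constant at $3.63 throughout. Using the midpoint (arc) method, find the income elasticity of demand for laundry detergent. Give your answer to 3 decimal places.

With a constant price, Q₁ = 1738.77/3.63 = 479.000 and Q₂ = 1850.21/3.63 = 509.700 (equivalently, work directly with expenditure since P cancels).
Midpoint %ΔQ = (1850.21 − 1738.77)/1794.49 = 0.06210; midpoint %ΔI = (20550 − 19300)/19925 = 0.06274.
η = 0.06210 / 0.06274 = 0.990.

0.990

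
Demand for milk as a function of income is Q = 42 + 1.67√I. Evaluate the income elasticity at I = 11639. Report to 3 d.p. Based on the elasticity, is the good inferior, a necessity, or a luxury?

At I = 11639: Q = 222.167.
dQ/dI = 1.67/(2√I) = 0.00773978 at this income.
η = (dQ/dI)·(I/Q) = 0.00773978 × (11639/222.167) = 0.405.
Since 0 < η < 1, the good is a necessity.

0.405 (necessity)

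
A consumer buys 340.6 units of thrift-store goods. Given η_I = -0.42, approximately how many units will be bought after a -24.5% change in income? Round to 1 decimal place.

%ΔQ ≈ η × %ΔI = -0.42 × (-24.5%) = 10.29%.
New Q ≈ 340.6 × (1 + 0.1029) = 375.6.

375.6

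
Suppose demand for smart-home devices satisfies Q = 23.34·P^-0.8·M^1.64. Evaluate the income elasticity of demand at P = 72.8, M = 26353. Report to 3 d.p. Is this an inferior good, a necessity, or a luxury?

1.640 (luxury)

For a multiplicative demand Q = A·P^α·M^β, the income elasticity is β everywhere.
Here β = 1.64, so η = 1.640.
Since η > 1, this is a luxury.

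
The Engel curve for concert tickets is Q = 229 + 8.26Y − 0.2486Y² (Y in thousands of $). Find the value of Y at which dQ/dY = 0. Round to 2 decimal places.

dQ/dY = 8.26 − 0.4972Y.
The good is inferior where dQ/dY < 0. Setting dQ/dY = 0 gives Y = 8.26 / 0.4972 = 16.61.

16.61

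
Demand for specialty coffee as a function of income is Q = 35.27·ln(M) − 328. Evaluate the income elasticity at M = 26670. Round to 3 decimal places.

At M = 26670: Q = 31.447.
dQ/dM = 35.27/M = 0.00132246 at this income.
η = (dQ/dM)·(M/Q) = 0.00132246 × (26670/31.447) = 1.122.

1.122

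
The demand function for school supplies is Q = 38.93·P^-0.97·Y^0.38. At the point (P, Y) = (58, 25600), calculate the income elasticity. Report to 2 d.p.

0.38

For a multiplicative demand Q = A·P^α·Y^β, the income elasticity is β everywhere.
Here β = 0.38, so η = 0.38.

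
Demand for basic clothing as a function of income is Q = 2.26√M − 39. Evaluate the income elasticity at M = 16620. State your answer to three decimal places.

0.577

At M = 16620: Q = 252.356.
dQ/dM = 2.26/(2√M) = 0.00876522 at this income.
η = (dQ/dM)·(M/Q) = 0.00876522 × (16620/252.356) = 0.577.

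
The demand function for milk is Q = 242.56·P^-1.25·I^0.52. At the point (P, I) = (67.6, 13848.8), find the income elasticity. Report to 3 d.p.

For a multiplicative demand Q = A·P^α·I^β, the income elasticity is β everywhere.
Here β = 0.52, so η = 0.520.

0.520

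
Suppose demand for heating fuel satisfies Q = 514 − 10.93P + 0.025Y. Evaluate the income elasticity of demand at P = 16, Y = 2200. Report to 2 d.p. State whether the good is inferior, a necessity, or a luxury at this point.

0.14 (necessity)

At P = 16, Y = 2200: Q = 394.120.
Holding P constant, ∂Q/∂Y = 0.025.
η_Y = (∂Q/∂Y)·(Y/Q) = 0.025 × (2200/394.120) = 0.14.
Since 0 < η < 1, this is a necessity.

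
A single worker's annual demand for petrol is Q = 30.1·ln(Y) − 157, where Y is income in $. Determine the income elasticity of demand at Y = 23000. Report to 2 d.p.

0.21

At Y = 23000: Q = 145.302.
dQ/dY = 30.1/Y = 0.0013087 at this income.
η = (dQ/dY)·(Y/Q) = 0.0013087 × (23000/145.302) = 0.21.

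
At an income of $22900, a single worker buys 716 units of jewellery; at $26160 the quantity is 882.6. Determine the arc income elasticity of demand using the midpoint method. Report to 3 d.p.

1.568

ΔQ = 882.6 − 716 = 166.6; midpoint Q̄ = (716 + 882.6)/2 = 799.3.
ΔI = 26160 − 22900 = 3260; midpoint Ī = (22900 + 26160)/2 = 24530.
η = (ΔQ/Q̄) ÷ (ΔI/Ī) = (166.6/799.3) ÷ (3260/24530) = 1.568.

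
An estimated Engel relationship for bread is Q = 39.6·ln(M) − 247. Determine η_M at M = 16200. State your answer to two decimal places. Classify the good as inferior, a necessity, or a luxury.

At M = 16200: Q = 136.834.
dQ/dM = 39.6/M = 0.00244444 at this income.
η = (dQ/dM)·(M/Q) = 0.00244444 × (16200/136.834) = 0.29.
Since 0 < η < 1, the good is a necessity.

0.29 (necessity)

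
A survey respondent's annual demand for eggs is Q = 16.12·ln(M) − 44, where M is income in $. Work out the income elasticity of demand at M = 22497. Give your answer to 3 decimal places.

At M = 22497: Q = 117.541.
dQ/dM = 16.12/M = 0.00071654 at this income.
η = (dQ/dM)·(M/Q) = 0.00071654 × (22497/117.541) = 0.137.

0.137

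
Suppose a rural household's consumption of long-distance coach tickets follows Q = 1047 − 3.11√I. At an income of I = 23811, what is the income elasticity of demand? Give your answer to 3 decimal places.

At I = 23811: Q = 567.102.
dQ/dI = -3.11/(2√I) = -0.0100772 at this income.
η = (dQ/dI)·(I/Q) = -0.0100772 × (23811/567.102) = -0.423.

-0.423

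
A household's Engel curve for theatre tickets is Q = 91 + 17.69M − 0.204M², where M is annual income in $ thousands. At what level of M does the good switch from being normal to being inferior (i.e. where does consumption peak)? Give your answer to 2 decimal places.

dQ/dM = 17.69 − 0.408M.
The good is inferior where dQ/dM < 0. Setting dQ/dM = 0 gives M = 17.69 / 0.408 = 43.36.

43.36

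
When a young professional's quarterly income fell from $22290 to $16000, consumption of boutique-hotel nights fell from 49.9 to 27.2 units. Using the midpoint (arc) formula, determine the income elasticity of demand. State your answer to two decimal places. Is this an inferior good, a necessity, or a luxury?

ΔQ = 27.2 − 49.9 = -22.7; midpoint Q̄ = (49.9 + 27.2)/2 = 38.55.
ΔI = 16000 − 22290 = -6290; midpoint Ī = (22290 + 16000)/2 = 19145.
η = (ΔQ/Q̄) ÷ (ΔI/Ī) = (-22.7/38.55) ÷ (-6290/19145) = 1.79.
η > 1 ⇒ luxury.

1.79 (luxury)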